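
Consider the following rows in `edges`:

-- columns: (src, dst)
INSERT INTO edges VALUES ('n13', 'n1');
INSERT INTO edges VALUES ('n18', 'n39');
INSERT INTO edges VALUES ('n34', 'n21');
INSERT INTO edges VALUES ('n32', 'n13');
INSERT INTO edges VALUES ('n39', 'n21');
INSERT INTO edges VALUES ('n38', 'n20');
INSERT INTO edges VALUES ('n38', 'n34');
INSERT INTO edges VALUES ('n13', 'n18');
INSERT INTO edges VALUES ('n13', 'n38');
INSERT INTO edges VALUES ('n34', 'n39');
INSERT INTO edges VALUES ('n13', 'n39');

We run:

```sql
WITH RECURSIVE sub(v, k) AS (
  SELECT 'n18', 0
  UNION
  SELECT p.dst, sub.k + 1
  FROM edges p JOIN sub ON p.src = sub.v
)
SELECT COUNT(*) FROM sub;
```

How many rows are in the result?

3

Base: (n18, k=0).
Iteration 1: edges from {n18} -> (n39, k=1).
Iteration 2: edges from {n39} -> (n21, k=2).
Iteration 3: no outgoing edges from {n21}; recursion stops.
Total rows emitted: 3.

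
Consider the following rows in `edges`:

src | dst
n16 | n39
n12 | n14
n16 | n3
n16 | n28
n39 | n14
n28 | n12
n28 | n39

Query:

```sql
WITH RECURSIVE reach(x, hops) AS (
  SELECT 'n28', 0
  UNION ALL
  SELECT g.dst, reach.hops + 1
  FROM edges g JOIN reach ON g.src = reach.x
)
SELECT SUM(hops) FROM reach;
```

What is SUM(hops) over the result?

Base: (n28, hops=0).
Iteration 1: edges from {n28} -> (n12, hops=1), (n39, hops=1).
Iteration 2: edges from {n12,n39} -> (n14, hops=2) x2. [UNION ALL keeps all 2 new rows, including repeats]
Iteration 3: no outgoing edges from {n14}; recursion stops.
SUM(hops) = 0 + 1 + 1 + 2 + 2 = 6.

6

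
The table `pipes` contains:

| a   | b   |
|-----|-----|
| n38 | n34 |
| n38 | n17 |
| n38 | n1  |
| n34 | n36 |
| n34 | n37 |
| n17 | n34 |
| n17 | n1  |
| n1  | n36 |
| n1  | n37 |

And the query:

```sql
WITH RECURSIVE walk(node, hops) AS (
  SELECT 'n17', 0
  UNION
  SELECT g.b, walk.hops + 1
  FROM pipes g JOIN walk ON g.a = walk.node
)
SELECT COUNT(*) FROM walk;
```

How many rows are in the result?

5

Base: (n17, hops=0).
Iteration 1: edges from {n17} -> (n1, hops=1), (n34, hops=1).
Iteration 2: edges from {n1,n34} -> (n36, hops=2), (n37, hops=2). [UNION drops 2 duplicate row(s)]
Iteration 3: no outgoing edges from {n36,n37}; recursion stops.
Total rows emitted: 5.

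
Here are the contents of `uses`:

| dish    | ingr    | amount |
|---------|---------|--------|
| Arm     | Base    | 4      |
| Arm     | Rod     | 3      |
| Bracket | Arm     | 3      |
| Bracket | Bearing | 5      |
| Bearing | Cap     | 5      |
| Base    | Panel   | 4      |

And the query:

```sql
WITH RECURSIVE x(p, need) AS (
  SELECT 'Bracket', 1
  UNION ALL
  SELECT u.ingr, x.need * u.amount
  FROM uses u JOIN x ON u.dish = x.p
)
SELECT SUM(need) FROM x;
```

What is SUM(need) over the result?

Base: (Bracket, need=1).
Iteration 1: components of {Bracket} -> Arm = 1*3 = 3, Bearing = 1*5 = 5.
Iteration 2: components of {Arm,Bearing} -> Base = 3*4 = 12, Cap = 5*5 = 25, Rod = 3*3 = 9.
Iteration 3: components of {Base,Cap,Rod} -> Panel = 12*4 = 48.
Iteration 4: no further components; recursion stops.
SUM(need) = 1 + 3 + 5 + 12 + 9 + 25 + 48 = 103.

103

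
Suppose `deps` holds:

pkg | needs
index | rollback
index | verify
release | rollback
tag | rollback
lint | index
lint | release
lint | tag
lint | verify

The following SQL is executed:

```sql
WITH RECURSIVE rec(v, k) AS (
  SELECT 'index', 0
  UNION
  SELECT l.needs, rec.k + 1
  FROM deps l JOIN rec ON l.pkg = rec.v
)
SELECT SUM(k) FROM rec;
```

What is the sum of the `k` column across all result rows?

Base: (index, k=0).
Iteration 1: edges from {index} -> (rollback, k=1), (verify, k=1).
Iteration 2: no outgoing edges from {rollback,verify}; recursion stops.
SUM(k) = 0 + 1 + 1 = 2.

2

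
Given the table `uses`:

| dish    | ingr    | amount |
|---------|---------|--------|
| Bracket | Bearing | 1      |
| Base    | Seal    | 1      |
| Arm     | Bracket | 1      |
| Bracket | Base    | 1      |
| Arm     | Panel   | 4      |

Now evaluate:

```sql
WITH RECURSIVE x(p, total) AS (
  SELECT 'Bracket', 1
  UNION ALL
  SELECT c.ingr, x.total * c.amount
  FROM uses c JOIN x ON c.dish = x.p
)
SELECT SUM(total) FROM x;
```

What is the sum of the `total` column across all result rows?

Base: (Bracket, total=1).
Iteration 1: components of {Bracket} -> Base = 1*1 = 1, Bearing = 1*1 = 1.
Iteration 2: components of {Base,Bearing} -> Seal = 1*1 = 1.
Iteration 3: no further components; recursion stops.
SUM(total) = 1 + 1 + 1 + 1 = 4.

4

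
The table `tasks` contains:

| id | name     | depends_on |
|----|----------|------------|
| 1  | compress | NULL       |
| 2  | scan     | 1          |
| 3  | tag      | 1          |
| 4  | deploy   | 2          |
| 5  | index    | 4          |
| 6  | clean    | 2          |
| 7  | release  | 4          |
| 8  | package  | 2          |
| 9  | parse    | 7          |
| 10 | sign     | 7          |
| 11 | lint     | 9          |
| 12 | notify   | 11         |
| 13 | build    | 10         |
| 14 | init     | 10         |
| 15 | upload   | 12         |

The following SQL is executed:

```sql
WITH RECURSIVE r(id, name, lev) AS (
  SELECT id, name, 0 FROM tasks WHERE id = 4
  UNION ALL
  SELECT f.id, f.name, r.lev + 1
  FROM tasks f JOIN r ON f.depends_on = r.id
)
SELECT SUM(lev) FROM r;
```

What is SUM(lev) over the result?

Base: id=4 (deploy) at lev 0.
Iteration 1: rows with depends_on in {4} -> index (id 5, lev 1), release (id 7, lev 1).
Iteration 2: rows with depends_on in {5,7} -> parse (id 9, lev 2), sign (id 10, lev 2).
Iteration 3: rows with depends_on in {9,10} -> lint (id 11, lev 3), build (id 13, lev 3), init (id 14, lev 3).
Iteration 4: rows with depends_on in {11,13,14} -> notify (id 12, lev 4).
Iteration 5: rows with depends_on in {12} -> upload (id 15, lev 5).
Iteration 6: no rows with depends_on in {15}; recursion stops.
SUM(lev) = 0 + 1 + 1 + 2 + 2 + 3 + 3 + 3 + 4 + 5 = 24.

24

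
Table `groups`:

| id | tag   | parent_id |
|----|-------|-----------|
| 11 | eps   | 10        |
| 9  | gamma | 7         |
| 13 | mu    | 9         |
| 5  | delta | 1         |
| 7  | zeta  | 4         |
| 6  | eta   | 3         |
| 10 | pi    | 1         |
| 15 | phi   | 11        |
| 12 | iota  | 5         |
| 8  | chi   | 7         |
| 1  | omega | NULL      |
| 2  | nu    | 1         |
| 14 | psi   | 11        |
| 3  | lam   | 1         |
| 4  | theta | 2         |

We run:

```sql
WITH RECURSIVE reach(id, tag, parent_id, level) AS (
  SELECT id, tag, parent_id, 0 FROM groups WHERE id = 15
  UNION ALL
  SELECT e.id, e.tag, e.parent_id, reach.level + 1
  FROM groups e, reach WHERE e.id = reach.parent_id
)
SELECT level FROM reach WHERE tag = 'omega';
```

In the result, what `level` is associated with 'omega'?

3

Base: id=15 (phi), parent_id=11, level 0.
Iteration 1: join on id=11 -> eps (id 11, parent_id=10, level 1).
Iteration 2: join on id=10 -> pi (id 10, parent_id=1, level 2).
Iteration 3: join on id=1 -> omega (id 1, parent_id=NULL, level 3).
Iteration 4: parent_id is NULL; no match; recursion stops.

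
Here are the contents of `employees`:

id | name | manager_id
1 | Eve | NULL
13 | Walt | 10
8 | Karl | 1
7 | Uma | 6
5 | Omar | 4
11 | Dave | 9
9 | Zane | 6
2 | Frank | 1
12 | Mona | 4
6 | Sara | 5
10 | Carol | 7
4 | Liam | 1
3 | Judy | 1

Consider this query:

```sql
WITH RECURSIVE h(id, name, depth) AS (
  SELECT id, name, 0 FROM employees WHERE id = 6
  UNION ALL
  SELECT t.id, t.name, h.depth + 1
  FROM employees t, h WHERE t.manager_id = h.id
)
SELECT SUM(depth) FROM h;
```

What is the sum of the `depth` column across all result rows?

Base: id=6 (Sara) at depth 0.
Iteration 1: rows with manager_id in {6} -> Uma (id 7, depth 1), Zane (id 9, depth 1).
Iteration 2: rows with manager_id in {7,9} -> Carol (id 10, depth 2), Dave (id 11, depth 2).
Iteration 3: rows with manager_id in {10,11} -> Walt (id 13, depth 3).
Iteration 4: no rows with manager_id in {13}; recursion stops.
SUM(depth) = 0 + 1 + 1 + 2 + 2 + 3 = 9.

9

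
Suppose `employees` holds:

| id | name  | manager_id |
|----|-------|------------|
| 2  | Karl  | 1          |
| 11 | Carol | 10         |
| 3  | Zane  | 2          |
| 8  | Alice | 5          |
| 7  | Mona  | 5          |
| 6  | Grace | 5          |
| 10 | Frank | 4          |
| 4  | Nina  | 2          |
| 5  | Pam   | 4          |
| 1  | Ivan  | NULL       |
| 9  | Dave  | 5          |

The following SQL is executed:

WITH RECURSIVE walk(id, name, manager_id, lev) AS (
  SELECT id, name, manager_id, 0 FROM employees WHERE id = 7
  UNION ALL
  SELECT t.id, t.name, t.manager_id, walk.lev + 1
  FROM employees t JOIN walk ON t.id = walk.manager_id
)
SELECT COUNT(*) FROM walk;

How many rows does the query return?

Base: id=7 (Mona), manager_id=5, lev 0.
Iteration 1: join on id=5 -> Pam (id 5, manager_id=4, lev 1).
Iteration 2: join on id=4 -> Nina (id 4, manager_id=2, lev 2).
Iteration 3: join on id=2 -> Karl (id 2, manager_id=1, lev 3).
Iteration 4: join on id=1 -> Ivan (id 1, manager_id=NULL, lev 4).
Iteration 5: manager_id is NULL; no match; recursion stops.
Total rows emitted: 5.

5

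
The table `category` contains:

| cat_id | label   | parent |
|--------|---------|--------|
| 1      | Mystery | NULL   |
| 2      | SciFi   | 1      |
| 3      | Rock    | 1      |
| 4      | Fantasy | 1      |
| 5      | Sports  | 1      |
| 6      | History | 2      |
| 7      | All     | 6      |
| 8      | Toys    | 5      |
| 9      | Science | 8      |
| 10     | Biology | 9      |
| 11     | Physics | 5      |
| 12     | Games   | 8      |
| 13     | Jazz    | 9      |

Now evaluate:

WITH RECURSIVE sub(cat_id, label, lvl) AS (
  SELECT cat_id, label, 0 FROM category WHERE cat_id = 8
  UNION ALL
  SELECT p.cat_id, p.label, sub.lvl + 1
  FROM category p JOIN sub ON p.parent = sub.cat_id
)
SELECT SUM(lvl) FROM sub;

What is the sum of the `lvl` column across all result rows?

6

Base: cat_id=8 (Toys) at lvl 0.
Iteration 1: rows with parent in {8} -> Science (id 9, lvl 1), Games (id 12, lvl 1).
Iteration 2: rows with parent in {9,12} -> Biology (id 10, lvl 2), Jazz (id 13, lvl 2).
Iteration 3: no rows with parent in {10,13}; recursion stops.
SUM(lvl) = 0 + 1 + 1 + 2 + 2 = 6.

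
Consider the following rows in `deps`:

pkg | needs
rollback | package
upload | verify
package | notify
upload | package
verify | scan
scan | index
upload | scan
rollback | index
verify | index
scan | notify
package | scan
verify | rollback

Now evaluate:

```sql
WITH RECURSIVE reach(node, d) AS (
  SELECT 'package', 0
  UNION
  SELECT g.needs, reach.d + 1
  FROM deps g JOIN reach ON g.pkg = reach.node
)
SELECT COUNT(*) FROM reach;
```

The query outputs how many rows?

Base: (package, d=0).
Iteration 1: edges from {package} -> (notify, d=1), (scan, d=1).
Iteration 2: edges from {notify,scan} -> (index, d=2), (notify, d=2).
Iteration 3: no outgoing edges from {index,notify}; recursion stops.
Total rows emitted: 5.

5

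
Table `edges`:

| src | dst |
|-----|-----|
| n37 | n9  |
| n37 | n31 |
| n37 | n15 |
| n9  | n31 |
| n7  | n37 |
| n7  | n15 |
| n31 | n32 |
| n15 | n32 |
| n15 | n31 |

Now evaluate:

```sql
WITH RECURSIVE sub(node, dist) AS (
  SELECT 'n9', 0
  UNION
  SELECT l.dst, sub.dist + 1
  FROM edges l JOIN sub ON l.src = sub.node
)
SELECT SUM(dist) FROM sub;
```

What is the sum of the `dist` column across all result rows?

Base: (n9, dist=0).
Iteration 1: edges from {n9} -> (n31, dist=1).
Iteration 2: edges from {n31} -> (n32, dist=2).
Iteration 3: no outgoing edges from {n32}; recursion stops.
SUM(dist) = 0 + 1 + 2 = 3.

3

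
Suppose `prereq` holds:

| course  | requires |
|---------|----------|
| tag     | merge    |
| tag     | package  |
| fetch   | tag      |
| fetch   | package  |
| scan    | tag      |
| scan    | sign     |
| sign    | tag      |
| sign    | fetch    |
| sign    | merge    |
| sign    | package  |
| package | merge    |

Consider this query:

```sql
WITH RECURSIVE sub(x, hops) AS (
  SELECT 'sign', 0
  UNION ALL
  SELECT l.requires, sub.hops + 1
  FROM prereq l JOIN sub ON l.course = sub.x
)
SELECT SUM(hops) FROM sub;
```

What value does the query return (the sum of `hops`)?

30

Base: (sign, hops=0).
Iteration 1: edges from {sign} -> (fetch, hops=1), (merge, hops=1), (package, hops=1), (tag, hops=1).
Iteration 2: edges from {fetch,merge,package,tag} -> (merge, hops=2) x2, (package, hops=2) x2, (tag, hops=2). [UNION ALL keeps all 5 new rows, including repeats]
Iteration 3: edges from {merge,package,tag} -> (merge, hops=3) x3, (package, hops=3). [UNION ALL keeps all 4 new rows, including repeats]
Iteration 4: edges from {merge,package} -> (merge, hops=4).
Iteration 5: no outgoing edges from {merge}; recursion stops.
SUM(hops) = 0 + 1 + 1 + 1 + 1 + 2 + 2 + 2 + 2 + 2 + 3 + 3 + 3 + 3 + 4 = 30.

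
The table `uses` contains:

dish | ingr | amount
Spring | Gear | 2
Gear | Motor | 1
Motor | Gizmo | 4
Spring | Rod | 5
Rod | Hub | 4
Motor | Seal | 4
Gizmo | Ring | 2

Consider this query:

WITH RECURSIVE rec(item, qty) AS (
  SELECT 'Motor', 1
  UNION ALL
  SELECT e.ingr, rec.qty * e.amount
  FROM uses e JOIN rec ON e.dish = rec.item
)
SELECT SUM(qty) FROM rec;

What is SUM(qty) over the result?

17

Base: (Motor, qty=1).
Iteration 1: components of {Motor} -> Gizmo = 1*4 = 4, Seal = 1*4 = 4.
Iteration 2: components of {Gizmo,Seal} -> Ring = 4*2 = 8.
Iteration 3: no further components; recursion stops.
SUM(qty) = 1 + 4 + 4 + 8 = 17.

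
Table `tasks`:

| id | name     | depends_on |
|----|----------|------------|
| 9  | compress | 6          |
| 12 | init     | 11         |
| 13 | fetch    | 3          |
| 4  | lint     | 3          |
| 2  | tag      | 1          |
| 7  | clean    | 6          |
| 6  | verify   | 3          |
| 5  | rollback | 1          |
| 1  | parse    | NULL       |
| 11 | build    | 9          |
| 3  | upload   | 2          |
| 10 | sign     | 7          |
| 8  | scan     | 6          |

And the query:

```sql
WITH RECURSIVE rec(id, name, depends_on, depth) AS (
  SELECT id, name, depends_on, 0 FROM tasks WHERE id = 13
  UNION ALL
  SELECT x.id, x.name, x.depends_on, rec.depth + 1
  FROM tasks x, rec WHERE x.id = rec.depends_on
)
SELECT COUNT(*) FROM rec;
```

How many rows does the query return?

4

Base: id=13 (fetch), depends_on=3, depth 0.
Iteration 1: join on id=3 -> upload (id 3, depends_on=2, depth 1).
Iteration 2: join on id=2 -> tag (id 2, depends_on=1, depth 2).
Iteration 3: join on id=1 -> parse (id 1, depends_on=NULL, depth 3).
Iteration 4: depends_on is NULL; no match; recursion stops.
Total rows emitted: 4.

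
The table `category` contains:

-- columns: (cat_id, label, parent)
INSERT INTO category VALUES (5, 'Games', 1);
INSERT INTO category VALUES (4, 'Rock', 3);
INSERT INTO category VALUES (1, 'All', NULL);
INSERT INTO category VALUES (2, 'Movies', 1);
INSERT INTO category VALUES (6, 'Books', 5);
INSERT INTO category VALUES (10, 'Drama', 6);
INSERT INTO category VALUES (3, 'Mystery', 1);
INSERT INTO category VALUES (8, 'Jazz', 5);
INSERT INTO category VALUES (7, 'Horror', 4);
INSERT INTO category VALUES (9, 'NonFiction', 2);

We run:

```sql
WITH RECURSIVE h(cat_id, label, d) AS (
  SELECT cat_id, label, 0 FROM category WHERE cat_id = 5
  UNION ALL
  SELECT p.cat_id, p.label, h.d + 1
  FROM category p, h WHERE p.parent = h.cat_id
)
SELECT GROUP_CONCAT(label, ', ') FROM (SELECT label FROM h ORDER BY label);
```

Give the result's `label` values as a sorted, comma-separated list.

Base: cat_id=5 (Games) at d 0.
Iteration 1: rows with parent in {5} -> Books (id 6, d 1), Jazz (id 8, d 1).
Iteration 2: rows with parent in {6,8} -> Drama (id 10, d 2).
Iteration 3: no rows with parent in {10}; recursion stops.

Books, Drama, Games, Jazz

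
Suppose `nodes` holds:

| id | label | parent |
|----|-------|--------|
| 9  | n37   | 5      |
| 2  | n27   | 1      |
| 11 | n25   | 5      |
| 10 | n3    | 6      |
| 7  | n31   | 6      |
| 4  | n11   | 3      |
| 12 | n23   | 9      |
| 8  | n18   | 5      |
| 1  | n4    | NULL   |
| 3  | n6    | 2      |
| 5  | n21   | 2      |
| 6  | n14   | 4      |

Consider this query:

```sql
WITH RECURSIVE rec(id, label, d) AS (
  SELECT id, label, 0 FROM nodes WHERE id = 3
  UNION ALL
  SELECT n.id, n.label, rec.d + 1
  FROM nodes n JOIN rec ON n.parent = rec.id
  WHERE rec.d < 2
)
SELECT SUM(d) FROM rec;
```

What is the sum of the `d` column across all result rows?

3

Base: id=3 (n6) at d 0.
Iteration 1: rows with parent in {3} -> n11 (id 4, d 1).
Iteration 2: rows with parent in {4} -> n14 (id 6, d 2).
Iteration 3: d < 2 fails for all current rows; recursion stops.
SUM(d) = 0 + 1 + 2 = 3.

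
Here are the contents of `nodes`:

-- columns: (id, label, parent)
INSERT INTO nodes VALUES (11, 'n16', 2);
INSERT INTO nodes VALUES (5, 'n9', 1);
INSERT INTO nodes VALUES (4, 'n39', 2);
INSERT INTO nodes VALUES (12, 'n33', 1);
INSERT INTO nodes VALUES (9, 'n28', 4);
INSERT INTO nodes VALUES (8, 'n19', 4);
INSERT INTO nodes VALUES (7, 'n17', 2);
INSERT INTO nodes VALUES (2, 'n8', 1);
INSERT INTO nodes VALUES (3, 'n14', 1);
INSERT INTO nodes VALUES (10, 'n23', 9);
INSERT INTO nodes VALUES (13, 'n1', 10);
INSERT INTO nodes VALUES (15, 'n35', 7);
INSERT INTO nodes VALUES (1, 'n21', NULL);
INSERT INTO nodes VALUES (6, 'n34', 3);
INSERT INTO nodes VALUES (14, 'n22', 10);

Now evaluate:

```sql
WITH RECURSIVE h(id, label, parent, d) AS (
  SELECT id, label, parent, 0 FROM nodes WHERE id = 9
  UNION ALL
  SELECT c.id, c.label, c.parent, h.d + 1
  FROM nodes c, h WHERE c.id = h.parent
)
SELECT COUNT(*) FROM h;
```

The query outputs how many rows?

Base: id=9 (n28), parent=4, d 0.
Iteration 1: join on id=4 -> n39 (id 4, parent=2, d 1).
Iteration 2: join on id=2 -> n8 (id 2, parent=1, d 2).
Iteration 3: join on id=1 -> n21 (id 1, parent=NULL, d 3).
Iteration 4: parent is NULL; no match; recursion stops.
Total rows emitted: 4.

4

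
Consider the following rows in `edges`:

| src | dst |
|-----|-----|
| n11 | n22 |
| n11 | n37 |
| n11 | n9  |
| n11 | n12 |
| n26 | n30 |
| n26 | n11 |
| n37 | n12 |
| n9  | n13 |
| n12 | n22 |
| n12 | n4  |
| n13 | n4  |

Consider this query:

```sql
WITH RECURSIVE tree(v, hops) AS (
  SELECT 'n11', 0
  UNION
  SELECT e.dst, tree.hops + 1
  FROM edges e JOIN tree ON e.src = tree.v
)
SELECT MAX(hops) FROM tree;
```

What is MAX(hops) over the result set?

Base: (n11, hops=0).
Iteration 1: edges from {n11} -> (n12, hops=1), (n22, hops=1), (n37, hops=1), (n9, hops=1).
Iteration 2: edges from {n12,n22,n37,n9} -> (n12, hops=2), (n13, hops=2), (n22, hops=2), (n4, hops=2).
Iteration 3: edges from {n12,n13,n22,n4} -> (n22, hops=3), (n4, hops=3). [UNION drops 1 duplicate row(s)]
Iteration 4: no outgoing edges from {n22,n4}; recursion stops.
hops values: 0, 1, 1, 1, 1, 2, 2, 2, 2, 3, 3; the maximum is 3.

3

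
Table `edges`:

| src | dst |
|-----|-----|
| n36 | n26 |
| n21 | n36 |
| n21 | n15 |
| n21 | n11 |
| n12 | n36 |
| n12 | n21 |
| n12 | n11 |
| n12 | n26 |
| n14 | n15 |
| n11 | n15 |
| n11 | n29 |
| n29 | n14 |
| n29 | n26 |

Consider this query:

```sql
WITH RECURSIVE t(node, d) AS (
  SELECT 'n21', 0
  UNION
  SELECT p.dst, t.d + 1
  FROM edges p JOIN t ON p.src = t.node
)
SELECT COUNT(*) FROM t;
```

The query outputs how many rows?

Base: (n21, d=0).
Iteration 1: edges from {n21} -> (n11, d=1), (n15, d=1), (n36, d=1).
Iteration 2: edges from {n11,n15,n36} -> (n15, d=2), (n26, d=2), (n29, d=2).
Iteration 3: edges from {n15,n26,n29} -> (n14, d=3), (n26, d=3).
Iteration 4: edges from {n14,n26} -> (n15, d=4).
Iteration 5: no outgoing edges from {n15}; recursion stops.
Total rows emitted: 10.

10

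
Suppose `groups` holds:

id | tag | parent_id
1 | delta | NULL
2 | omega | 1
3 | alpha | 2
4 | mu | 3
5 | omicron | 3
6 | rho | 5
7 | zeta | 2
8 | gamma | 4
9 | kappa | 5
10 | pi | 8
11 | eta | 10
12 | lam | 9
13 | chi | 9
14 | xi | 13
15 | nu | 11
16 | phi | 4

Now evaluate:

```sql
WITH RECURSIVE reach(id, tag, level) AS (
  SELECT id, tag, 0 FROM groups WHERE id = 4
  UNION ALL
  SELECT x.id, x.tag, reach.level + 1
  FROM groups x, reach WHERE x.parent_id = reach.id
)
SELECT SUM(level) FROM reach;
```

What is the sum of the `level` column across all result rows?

Base: id=4 (mu) at level 0.
Iteration 1: rows with parent_id in {4} -> gamma (id 8, level 1), phi (id 16, level 1).
Iteration 2: rows with parent_id in {8,16} -> pi (id 10, level 2).
Iteration 3: rows with parent_id in {10} -> eta (id 11, level 3).
Iteration 4: rows with parent_id in {11} -> nu (id 15, level 4).
Iteration 5: no rows with parent_id in {15}; recursion stops.
SUM(level) = 0 + 1 + 1 + 2 + 3 + 4 = 11.

11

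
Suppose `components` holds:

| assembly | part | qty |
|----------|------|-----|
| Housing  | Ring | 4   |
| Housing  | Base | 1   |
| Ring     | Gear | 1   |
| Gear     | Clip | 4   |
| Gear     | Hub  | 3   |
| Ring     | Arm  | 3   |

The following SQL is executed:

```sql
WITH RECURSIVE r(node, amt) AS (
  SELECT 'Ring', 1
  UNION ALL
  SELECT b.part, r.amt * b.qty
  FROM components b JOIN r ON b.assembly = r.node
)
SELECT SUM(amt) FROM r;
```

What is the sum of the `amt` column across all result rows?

Base: (Ring, amt=1).
Iteration 1: components of {Ring} -> Arm = 1*3 = 3, Gear = 1*1 = 1.
Iteration 2: components of {Arm,Gear} -> Clip = 1*4 = 4, Hub = 1*3 = 3.
Iteration 3: no further components; recursion stops.
SUM(amt) = 1 + 1 + 3 + 4 + 3 = 12.

12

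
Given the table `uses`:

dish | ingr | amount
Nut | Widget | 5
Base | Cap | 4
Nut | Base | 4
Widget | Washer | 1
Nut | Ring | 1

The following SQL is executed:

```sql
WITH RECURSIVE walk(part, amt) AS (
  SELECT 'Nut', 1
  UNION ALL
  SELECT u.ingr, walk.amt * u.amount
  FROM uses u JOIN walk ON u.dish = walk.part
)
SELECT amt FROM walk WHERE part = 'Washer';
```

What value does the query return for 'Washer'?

Base: (Nut, amt=1).
Iteration 1: components of {Nut} -> Base = 1*4 = 4, Ring = 1*1 = 1, Widget = 1*5 = 5.
Iteration 2: components of {Base,Ring,Widget} -> Cap = 4*4 = 16, Washer = 5*1 = 5.
Iteration 3: no further components; recursion stops.

5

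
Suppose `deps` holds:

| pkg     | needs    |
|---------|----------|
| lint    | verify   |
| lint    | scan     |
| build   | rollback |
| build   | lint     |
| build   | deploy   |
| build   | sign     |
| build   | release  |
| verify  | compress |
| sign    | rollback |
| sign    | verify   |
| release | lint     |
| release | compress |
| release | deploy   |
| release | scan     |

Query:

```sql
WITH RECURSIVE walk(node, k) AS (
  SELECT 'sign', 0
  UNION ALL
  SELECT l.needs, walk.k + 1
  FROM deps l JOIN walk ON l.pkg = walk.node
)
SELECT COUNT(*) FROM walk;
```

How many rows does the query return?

Base: (sign, k=0).
Iteration 1: edges from {sign} -> (rollback, k=1), (verify, k=1).
Iteration 2: edges from {rollback,verify} -> (compress, k=2).
Iteration 3: no outgoing edges from {compress}; recursion stops.
Total rows emitted: 4.

4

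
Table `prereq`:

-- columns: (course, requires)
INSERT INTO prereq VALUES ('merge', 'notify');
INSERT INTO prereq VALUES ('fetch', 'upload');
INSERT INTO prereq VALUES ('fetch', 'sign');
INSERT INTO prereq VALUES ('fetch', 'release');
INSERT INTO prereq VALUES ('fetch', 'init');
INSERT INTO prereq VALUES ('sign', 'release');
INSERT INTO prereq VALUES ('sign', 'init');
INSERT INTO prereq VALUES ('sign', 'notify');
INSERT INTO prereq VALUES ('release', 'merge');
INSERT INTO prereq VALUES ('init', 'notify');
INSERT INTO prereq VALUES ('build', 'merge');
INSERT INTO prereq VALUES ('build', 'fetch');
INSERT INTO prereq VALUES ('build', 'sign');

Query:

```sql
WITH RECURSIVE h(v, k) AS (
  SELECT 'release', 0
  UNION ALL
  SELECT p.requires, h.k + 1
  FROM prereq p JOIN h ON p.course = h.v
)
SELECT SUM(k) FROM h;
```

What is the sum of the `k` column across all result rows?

Base: (release, k=0).
Iteration 1: edges from {release} -> (merge, k=1).
Iteration 2: edges from {merge} -> (notify, k=2).
Iteration 3: no outgoing edges from {notify}; recursion stops.
SUM(k) = 0 + 1 + 2 = 3.

3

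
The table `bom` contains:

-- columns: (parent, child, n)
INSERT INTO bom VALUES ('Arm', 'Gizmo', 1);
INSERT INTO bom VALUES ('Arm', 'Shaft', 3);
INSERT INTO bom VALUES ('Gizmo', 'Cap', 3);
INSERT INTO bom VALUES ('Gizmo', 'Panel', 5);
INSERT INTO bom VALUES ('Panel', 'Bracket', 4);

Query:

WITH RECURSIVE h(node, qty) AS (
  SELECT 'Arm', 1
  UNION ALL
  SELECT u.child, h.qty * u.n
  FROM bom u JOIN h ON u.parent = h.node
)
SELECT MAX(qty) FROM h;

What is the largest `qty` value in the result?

Base: (Arm, qty=1).
Iteration 1: components of {Arm} -> Gizmo = 1*1 = 1, Shaft = 1*3 = 3.
Iteration 2: components of {Gizmo,Shaft} -> Cap = 1*3 = 3, Panel = 1*5 = 5.
Iteration 3: components of {Cap,Panel} -> Bracket = 5*4 = 20.
Iteration 4: no further components; recursion stops.
qty values: 1, 1, 3, 5, 3, 20; the maximum is 20.

20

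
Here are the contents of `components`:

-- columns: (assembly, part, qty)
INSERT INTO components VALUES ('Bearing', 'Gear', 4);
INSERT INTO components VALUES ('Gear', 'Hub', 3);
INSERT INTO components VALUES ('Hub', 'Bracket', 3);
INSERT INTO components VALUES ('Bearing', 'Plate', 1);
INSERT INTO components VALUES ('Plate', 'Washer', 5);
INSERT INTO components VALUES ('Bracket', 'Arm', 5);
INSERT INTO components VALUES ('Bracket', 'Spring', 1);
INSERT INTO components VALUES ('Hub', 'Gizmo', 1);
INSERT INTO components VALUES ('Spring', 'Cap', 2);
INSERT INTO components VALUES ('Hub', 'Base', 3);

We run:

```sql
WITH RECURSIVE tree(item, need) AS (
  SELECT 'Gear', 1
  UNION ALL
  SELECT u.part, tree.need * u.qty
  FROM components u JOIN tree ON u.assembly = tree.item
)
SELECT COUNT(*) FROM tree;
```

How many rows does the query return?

Base: (Gear, need=1).
Iteration 1: components of {Gear} -> Hub = 1*3 = 3.
Iteration 2: components of {Hub} -> Base = 3*3 = 9, Bracket = 3*3 = 9, Gizmo = 3*1 = 3.
Iteration 3: components of {Base,Bracket,Gizmo} -> Arm = 9*5 = 45, Spring = 9*1 = 9.
Iteration 4: components of {Arm,Spring} -> Cap = 9*2 = 18.
Iteration 5: no further components; recursion stops.
Total rows emitted: 8.

8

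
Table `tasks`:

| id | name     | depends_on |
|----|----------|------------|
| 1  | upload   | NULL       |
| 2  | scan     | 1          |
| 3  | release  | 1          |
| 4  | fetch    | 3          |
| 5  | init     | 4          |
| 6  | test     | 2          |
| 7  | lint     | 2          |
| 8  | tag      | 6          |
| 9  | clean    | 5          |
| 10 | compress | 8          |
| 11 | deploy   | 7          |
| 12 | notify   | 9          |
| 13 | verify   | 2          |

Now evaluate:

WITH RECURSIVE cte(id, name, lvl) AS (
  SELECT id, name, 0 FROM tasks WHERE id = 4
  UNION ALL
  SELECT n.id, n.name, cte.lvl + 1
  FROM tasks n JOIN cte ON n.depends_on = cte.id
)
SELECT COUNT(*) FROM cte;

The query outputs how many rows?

Base: id=4 (fetch) at lvl 0.
Iteration 1: rows with depends_on in {4} -> init (id 5, lvl 1).
Iteration 2: rows with depends_on in {5} -> clean (id 9, lvl 2).
Iteration 3: rows with depends_on in {9} -> notify (id 12, lvl 3).
Iteration 4: no rows with depends_on in {12}; recursion stops.
Total rows emitted: 4.

4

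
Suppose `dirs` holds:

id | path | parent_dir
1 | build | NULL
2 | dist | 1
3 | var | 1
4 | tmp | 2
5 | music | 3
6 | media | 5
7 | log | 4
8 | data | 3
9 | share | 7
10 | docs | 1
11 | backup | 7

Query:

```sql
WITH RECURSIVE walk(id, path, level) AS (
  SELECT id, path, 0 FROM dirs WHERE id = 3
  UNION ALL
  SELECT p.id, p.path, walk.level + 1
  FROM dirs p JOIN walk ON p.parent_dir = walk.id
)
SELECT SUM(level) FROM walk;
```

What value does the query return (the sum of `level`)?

4

Base: id=3 (var) at level 0.
Iteration 1: rows with parent_dir in {3} -> music (id 5, level 1), data (id 8, level 1).
Iteration 2: rows with parent_dir in {5,8} -> media (id 6, level 2).
Iteration 3: no rows with parent_dir in {6}; recursion stops.
SUM(level) = 0 + 1 + 1 + 2 = 4.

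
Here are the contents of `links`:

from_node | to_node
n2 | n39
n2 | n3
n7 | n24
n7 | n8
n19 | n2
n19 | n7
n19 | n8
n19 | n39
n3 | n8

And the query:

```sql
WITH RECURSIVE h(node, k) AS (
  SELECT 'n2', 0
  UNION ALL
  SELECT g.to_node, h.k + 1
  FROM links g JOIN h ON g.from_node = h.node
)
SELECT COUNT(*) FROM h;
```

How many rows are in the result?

4

Base: (n2, k=0).
Iteration 1: edges from {n2} -> (n3, k=1), (n39, k=1).
Iteration 2: edges from {n3,n39} -> (n8, k=2).
Iteration 3: no outgoing edges from {n8}; recursion stops.
Total rows emitted: 4.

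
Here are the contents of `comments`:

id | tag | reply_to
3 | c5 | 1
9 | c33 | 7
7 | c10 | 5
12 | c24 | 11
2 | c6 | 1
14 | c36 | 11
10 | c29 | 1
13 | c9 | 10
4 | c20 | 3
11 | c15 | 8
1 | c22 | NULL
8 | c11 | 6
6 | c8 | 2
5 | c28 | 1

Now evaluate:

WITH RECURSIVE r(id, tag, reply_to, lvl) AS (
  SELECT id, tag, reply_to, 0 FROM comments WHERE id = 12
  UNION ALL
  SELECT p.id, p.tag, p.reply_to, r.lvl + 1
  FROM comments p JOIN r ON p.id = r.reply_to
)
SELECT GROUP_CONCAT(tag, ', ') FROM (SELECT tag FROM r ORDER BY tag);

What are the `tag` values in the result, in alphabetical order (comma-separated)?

Base: id=12 (c24), reply_to=11, lvl 0.
Iteration 1: join on id=11 -> c15 (id 11, reply_to=8, lvl 1).
Iteration 2: join on id=8 -> c11 (id 8, reply_to=6, lvl 2).
Iteration 3: join on id=6 -> c8 (id 6, reply_to=2, lvl 3).
Iteration 4: join on id=2 -> c6 (id 2, reply_to=1, lvl 4).
Iteration 5: join on id=1 -> c22 (id 1, reply_to=NULL, lvl 5).
Iteration 6: reply_to is NULL; no match; recursion stops.

c11, c15, c22, c24, c6, c8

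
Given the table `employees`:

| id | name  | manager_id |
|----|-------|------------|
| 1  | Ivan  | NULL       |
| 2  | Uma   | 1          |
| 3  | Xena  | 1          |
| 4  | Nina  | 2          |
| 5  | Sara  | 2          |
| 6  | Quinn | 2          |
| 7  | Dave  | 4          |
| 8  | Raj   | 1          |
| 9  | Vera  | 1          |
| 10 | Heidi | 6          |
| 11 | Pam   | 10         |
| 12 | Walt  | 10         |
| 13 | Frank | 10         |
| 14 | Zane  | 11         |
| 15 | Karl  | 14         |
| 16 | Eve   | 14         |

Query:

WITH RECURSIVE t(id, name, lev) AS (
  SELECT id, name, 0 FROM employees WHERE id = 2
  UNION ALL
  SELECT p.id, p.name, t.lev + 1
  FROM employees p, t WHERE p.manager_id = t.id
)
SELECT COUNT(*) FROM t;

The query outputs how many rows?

12

Base: id=2 (Uma) at lev 0.
Iteration 1: rows with manager_id in {2} -> Nina (id 4, lev 1), Sara (id 5, lev 1), Quinn (id 6, lev 1).
Iteration 2: rows with manager_id in {4,5,6} -> Dave (id 7, lev 2), Heidi (id 10, lev 2).
Iteration 3: rows with manager_id in {7,10} -> Pam (id 11, lev 3), Walt (id 12, lev 3), Frank (id 13, lev 3).
Iteration 4: rows with manager_id in {11,12,13} -> Zane (id 14, lev 4).
Iteration 5: rows with manager_id in {14} -> Karl (id 15, lev 5), Eve (id 16, lev 5).
Iteration 6: no rows with manager_id in {15,16}; recursion stops.
Total rows emitted: 12.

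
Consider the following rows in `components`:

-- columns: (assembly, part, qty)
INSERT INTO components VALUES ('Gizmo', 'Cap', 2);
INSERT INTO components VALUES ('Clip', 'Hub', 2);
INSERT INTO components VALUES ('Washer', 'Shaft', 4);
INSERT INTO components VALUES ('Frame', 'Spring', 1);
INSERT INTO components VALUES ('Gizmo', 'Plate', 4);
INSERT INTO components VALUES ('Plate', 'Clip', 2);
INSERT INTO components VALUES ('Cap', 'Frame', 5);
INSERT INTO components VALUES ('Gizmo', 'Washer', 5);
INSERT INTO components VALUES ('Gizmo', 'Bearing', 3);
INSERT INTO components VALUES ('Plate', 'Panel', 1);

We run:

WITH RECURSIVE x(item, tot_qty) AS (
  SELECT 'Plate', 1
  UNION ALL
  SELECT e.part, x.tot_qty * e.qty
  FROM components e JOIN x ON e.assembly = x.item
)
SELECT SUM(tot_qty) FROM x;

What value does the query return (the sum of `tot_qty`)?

8

Base: (Plate, tot_qty=1).
Iteration 1: components of {Plate} -> Clip = 1*2 = 2, Panel = 1*1 = 1.
Iteration 2: components of {Clip,Panel} -> Hub = 2*2 = 4.
Iteration 3: no further components; recursion stops.
SUM(tot_qty) = 1 + 2 + 1 + 4 = 8.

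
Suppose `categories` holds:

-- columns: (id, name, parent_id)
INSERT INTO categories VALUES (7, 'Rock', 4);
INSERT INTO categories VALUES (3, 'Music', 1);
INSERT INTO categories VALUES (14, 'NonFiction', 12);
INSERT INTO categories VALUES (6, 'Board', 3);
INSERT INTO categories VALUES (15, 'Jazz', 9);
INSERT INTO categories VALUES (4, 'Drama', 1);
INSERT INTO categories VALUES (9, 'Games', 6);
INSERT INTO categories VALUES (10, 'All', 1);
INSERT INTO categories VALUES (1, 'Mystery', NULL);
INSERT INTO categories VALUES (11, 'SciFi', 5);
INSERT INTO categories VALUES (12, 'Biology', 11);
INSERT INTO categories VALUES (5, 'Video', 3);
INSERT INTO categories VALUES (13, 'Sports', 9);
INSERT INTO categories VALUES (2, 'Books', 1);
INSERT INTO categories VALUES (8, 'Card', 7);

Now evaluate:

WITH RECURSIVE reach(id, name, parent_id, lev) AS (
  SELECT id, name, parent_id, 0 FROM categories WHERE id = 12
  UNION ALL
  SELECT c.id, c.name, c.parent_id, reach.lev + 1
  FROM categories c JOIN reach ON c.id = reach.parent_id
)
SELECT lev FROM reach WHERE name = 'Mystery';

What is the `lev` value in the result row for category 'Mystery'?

Base: id=12 (Biology), parent_id=11, lev 0.
Iteration 1: join on id=11 -> SciFi (id 11, parent_id=5, lev 1).
Iteration 2: join on id=5 -> Video (id 5, parent_id=3, lev 2).
Iteration 3: join on id=3 -> Music (id 3, parent_id=1, lev 3).
Iteration 4: join on id=1 -> Mystery (id 1, parent_id=NULL, lev 4).
Iteration 5: parent_id is NULL; no match; recursion stops.

4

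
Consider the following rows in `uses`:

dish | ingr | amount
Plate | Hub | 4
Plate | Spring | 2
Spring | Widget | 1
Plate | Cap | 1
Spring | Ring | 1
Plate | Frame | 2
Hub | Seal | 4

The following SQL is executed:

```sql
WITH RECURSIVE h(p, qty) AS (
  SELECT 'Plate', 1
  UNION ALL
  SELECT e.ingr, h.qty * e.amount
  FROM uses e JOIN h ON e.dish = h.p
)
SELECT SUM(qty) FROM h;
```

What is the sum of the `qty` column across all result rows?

30

Base: (Plate, qty=1).
Iteration 1: components of {Plate} -> Cap = 1*1 = 1, Frame = 1*2 = 2, Hub = 1*4 = 4, Spring = 1*2 = 2.
Iteration 2: components of {Cap,Frame,Hub,Spring} -> Ring = 2*1 = 2, Seal = 4*4 = 16, Widget = 2*1 = 2.
Iteration 3: no further components; recursion stops.
SUM(qty) = 1 + 4 + 2 + 1 + 2 + 16 + 2 + 2 = 30.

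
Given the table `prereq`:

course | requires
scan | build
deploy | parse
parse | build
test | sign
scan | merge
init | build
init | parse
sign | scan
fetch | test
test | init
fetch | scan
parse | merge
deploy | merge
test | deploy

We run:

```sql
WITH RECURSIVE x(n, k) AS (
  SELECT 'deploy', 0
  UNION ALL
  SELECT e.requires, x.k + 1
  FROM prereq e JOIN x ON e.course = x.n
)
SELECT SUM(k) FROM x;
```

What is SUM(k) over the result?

6

Base: (deploy, k=0).
Iteration 1: edges from {deploy} -> (merge, k=1), (parse, k=1).
Iteration 2: edges from {merge,parse} -> (build, k=2), (merge, k=2).
Iteration 3: no outgoing edges from {build,merge}; recursion stops.
SUM(k) = 0 + 1 + 1 + 2 + 2 = 6.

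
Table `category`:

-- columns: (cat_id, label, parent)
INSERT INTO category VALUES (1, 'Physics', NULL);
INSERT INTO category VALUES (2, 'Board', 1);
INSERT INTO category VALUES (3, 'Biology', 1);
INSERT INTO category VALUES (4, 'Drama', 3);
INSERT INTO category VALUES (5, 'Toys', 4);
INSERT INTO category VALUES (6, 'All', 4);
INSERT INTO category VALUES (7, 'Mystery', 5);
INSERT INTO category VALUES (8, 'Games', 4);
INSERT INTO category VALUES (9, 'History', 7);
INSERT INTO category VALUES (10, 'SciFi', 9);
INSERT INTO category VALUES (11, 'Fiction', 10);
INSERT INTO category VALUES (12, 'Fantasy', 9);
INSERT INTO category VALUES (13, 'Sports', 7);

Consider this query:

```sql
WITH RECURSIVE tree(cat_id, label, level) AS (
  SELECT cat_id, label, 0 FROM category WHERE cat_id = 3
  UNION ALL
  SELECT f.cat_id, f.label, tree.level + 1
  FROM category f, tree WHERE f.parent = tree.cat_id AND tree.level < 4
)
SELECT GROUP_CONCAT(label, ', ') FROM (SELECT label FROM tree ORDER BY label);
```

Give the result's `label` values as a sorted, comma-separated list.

Base: cat_id=3 (Biology) at level 0.
Iteration 1: rows with parent in {3} -> Drama (id 4, level 1).
Iteration 2: rows with parent in {4} -> Toys (id 5, level 2), All (id 6, level 2), Games (id 8, level 2).
Iteration 3: rows with parent in {5,6,8} -> Mystery (id 7, level 3).
Iteration 4: rows with parent in {7} -> History (id 9, level 4), Sports (id 13, level 4).
Iteration 5: level < 4 fails for all current rows; recursion stops.

All, Biology, Drama, Games, History, Mystery, Sports, Toys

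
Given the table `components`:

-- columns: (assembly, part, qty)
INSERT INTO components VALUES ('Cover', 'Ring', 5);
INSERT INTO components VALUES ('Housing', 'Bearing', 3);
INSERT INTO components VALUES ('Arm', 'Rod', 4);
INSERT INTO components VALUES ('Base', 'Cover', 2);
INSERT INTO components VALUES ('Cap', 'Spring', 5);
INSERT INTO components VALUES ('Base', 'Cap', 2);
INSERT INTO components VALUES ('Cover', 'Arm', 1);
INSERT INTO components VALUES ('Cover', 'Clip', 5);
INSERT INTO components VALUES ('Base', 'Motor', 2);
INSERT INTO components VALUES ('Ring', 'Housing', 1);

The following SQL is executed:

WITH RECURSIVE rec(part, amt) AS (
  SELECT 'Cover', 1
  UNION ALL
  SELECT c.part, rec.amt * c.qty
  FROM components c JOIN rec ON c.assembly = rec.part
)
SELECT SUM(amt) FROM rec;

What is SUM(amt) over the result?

Base: (Cover, amt=1).
Iteration 1: components of {Cover} -> Arm = 1*1 = 1, Clip = 1*5 = 5, Ring = 1*5 = 5.
Iteration 2: components of {Arm,Clip,Ring} -> Housing = 5*1 = 5, Rod = 1*4 = 4.
Iteration 3: components of {Housing,Rod} -> Bearing = 5*3 = 15.
Iteration 4: no further components; recursion stops.
SUM(amt) = 1 + 5 + 5 + 1 + 5 + 4 + 15 = 36.

36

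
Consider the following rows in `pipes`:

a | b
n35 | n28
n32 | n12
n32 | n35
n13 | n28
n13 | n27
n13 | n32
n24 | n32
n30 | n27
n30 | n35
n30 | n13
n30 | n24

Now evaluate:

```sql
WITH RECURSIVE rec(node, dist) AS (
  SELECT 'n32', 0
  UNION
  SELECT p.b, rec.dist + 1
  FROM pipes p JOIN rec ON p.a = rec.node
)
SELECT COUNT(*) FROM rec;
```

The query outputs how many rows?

4

Base: (n32, dist=0).
Iteration 1: edges from {n32} -> (n12, dist=1), (n35, dist=1).
Iteration 2: edges from {n12,n35} -> (n28, dist=2).
Iteration 3: no outgoing edges from {n28}; recursion stops.
Total rows emitted: 4.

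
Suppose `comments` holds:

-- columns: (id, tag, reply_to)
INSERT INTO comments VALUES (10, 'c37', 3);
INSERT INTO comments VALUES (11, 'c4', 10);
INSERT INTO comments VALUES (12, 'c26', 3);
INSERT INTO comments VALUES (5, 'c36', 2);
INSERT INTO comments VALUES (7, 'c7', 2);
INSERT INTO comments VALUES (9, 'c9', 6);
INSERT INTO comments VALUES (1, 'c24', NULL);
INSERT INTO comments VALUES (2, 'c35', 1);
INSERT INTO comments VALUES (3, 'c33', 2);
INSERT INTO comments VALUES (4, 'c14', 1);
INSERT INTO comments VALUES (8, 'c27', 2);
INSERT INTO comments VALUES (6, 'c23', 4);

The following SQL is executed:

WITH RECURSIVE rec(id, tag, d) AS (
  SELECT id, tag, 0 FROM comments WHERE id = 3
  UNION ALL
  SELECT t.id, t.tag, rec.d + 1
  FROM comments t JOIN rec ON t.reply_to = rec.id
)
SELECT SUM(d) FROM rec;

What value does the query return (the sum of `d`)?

4

Base: id=3 (c33) at d 0.
Iteration 1: rows with reply_to in {3} -> c37 (id 10, d 1), c26 (id 12, d 1).
Iteration 2: rows with reply_to in {10,12} -> c4 (id 11, d 2).
Iteration 3: no rows with reply_to in {11}; recursion stops.
SUM(d) = 0 + 1 + 1 + 2 = 4.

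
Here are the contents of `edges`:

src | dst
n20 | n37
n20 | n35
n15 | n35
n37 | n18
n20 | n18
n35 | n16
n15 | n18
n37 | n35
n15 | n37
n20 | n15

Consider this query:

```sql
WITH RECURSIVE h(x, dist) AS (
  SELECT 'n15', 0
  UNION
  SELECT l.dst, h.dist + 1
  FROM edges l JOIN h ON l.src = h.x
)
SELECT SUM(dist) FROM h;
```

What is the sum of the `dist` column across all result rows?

12

Base: (n15, dist=0).
Iteration 1: edges from {n15} -> (n18, dist=1), (n35, dist=1), (n37, dist=1).
Iteration 2: edges from {n18,n35,n37} -> (n16, dist=2), (n18, dist=2), (n35, dist=2).
Iteration 3: edges from {n16,n18,n35} -> (n16, dist=3).
Iteration 4: no outgoing edges from {n16}; recursion stops.
SUM(dist) = 0 + 1 + 1 + 1 + 2 + 2 + 2 + 3 = 12.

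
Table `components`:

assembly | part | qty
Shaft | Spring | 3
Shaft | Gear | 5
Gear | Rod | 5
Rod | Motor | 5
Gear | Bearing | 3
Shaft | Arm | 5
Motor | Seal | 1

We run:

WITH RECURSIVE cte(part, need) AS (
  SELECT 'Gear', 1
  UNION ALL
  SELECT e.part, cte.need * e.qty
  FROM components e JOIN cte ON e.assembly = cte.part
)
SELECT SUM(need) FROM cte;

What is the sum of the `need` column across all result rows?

Base: (Gear, need=1).
Iteration 1: components of {Gear} -> Bearing = 1*3 = 3, Rod = 1*5 = 5.
Iteration 2: components of {Bearing,Rod} -> Motor = 5*5 = 25.
Iteration 3: components of {Motor} -> Seal = 25*1 = 25.
Iteration 4: no further components; recursion stops.
SUM(need) = 1 + 5 + 3 + 25 + 25 = 59.

59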